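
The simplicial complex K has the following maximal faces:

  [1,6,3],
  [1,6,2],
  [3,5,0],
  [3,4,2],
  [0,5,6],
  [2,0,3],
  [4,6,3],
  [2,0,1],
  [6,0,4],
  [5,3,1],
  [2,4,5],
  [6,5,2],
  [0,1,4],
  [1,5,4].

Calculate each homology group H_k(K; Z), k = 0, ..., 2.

H_0 ≅ Z,  H_1 ≅ Z^2,  H_2 ≅ Z.

Fix the vertex order 0 < 1 < 2 < 3 < 4 < 5 < 6 and write every simplex with vertices in increasing order. Then dim K = 2 and the simplices of K are:

  0-simplices (7): [0], [1], [2], [3], [4], [5], [6]
  1-simplices (21): [0,1], [0,2], [0,3], [0,4], [0,5], [0,6], [1,2], [1,3], [1,4], [1,5], [1,6], [2,3], [2,4], [2,5], [2,6], [3,4], [3,5], [3,6], [4,5], [4,6], [5,6]
  2-simplices (14): [0,1,2], [0,1,4], [0,2,3], [0,3,5], [0,4,6], [0,5,6], [1,2,6], [1,3,5], [1,3,6], [1,4,5], [2,3,4], [2,4,5], [2,5,6], [3,4,6]

giving chain groups C_0 ≅ Z^7, C_1 ≅ Z^21, C_2 ≅ Z^14.

The boundary map ∂_1: C_1 → C_0 maps an edge to its endpoints' difference, ∂[p,q] = q − p. For instance
  ∂[5,6] = [6] − [5].
The 7×21 boundary matrix has rank 6 and Smith normal form diag(1,1,1,1,1,1).

Boundary ∂_2: C_2 → C_1 sends each 2-simplex [p,q,r] to [q,r] − [p,r] + [p,q]. For instance
  ∂[1,4,5] = [4,5] − [1,5] + [1,4],
  ∂[1,3,6] = [3,6] − [1,6] + [1,3].
This gives a 21×14 integer matrix of rank 13; reducing to Smith normal form yields diagonal entries (1,1,1,1,1,1,1,1,1,1,1,1,1).

From H_k ≅ ker(∂_k) / im(∂_{k+1}) we obtain:

  H_0: rank C_0 − rank ∂_1 = 7 − 6 = 1, and the invariant factors of ∂_1 are all 1, so H_0 ≅ Z.
  H_1: rank ker ∂_1 − rank ∂_2 = (21 − 6) − 13 = 2, and the invariant factors of ∂_2 are all 1, so H_1 ≅ Z^2.
  H_2: rank ker ∂_2 − rank ∂_3 = (14 − 13) − 0 = 1, and there is no ∂_3, so H_2 ≅ Z.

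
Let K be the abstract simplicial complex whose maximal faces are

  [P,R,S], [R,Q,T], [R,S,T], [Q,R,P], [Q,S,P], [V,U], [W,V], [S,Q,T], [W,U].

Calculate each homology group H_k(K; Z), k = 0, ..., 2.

Take the total order P < Q < R < S < T < U < V < W on the vertex set. Then K (dimension 2) consists of the simplices:

  0-simplices (8): P, Q, R, S, T, U, V, W
  1-simplices (12): PQ, PR, PS, QR, QS, QT, RS, RT, ST, UV, UW, VW
  2-simplices (6): PQR, PQS, PRS, QRT, QST, RST

so the chain groups are C_0 ≅ Z^8, C_1 ≅ Z^12, C_2 ≅ Z^6.

The boundary map ∂_1: C_1 → C_0 sends each edge [p,q] (with p < q) to q − p.
As a 8×12 matrix over Z this has rank 6, with invariant factors (1,1,1,1,1,1).

The boundary map ∂_2: C_2 → C_1 sends each 2-simplex [p,q,r] to [q,r] − [p,r] + [p,q]. For instance
  ∂PQS = QS − PS + PQ,
  ∂PQR = QR − PR + PQ.
The 12×6 boundary matrix has rank 5 and Smith normal form diag(1,1,1,1,1).

From H_k ≅ ker(∂_k) / im(∂_{k+1}) we obtain:

  H_0: rank C_0 − rank ∂_1 = 8 − 6 = 2, and the invariant factors of ∂_1 are all 1, so H_0 ≅ Z^2.
  H_1: rank ker ∂_1 − rank ∂_2 = (12 − 6) − 5 = 1, and the invariant factors of ∂_2 are all 1, so H_1 ≅ Z.
  H_2: rank ker ∂_2 − rank ∂_3 = (6 − 5) − 0 = 1, and there is no ∂_3, so H_2 ≅ Z.

(K is a triangulation of the disjoint union of the circle S^1 and the 2-sphere S^2.)

H_0 = Z^2,  H_1 = Z,  H_2 = Z.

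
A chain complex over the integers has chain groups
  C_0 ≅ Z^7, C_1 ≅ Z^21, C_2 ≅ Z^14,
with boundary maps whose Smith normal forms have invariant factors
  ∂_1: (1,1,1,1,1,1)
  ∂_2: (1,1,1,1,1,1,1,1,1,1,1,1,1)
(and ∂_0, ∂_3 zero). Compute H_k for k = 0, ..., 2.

H_0 ≅ Z,  H_1 ≅ Z^2,  H_2 ≅ Z.

H_0: b_0 = 7 − 0 − 6 = 1; torsion from ∂_1 factors > 1: none. So H_0 ≅ Z.
H_1: b_1 = 21 − 6 − 13 = 2; torsion from ∂_2 factors > 1: none. So H_1 ≅ Z^2.
H_2: b_2 = 14 − 13 − 0 = 1; torsion from ∂_3 factors > 1: none. So H_2 ≅ Z.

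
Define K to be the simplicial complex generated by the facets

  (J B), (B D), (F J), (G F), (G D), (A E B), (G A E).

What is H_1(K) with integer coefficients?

H_1 = Z^2.

K has 7 vertices, 10 edges, 2 triangles.
rank ∂_1 = 6, rank ∂_2 = 2 ⇒ b_1 = 10 − 6 − 2 = 2; all invariant factors of ∂_2 are 1 so no torsion. So H_1 ≅ Z^2.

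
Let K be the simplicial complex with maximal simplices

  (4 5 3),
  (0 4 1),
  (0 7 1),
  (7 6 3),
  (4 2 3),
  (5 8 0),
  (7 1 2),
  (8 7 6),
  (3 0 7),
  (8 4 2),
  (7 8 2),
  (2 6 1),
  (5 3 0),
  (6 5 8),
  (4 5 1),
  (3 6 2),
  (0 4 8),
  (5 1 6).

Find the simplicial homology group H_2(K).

K has 9 vertices, 27 edges, 18 triangles.
rank ∂_2 = 18, rank ∂_3 = 0 ⇒ b_2 = 18 − 18 − 0 = 0. So H_2 ≅ 0.

H_2 = 0.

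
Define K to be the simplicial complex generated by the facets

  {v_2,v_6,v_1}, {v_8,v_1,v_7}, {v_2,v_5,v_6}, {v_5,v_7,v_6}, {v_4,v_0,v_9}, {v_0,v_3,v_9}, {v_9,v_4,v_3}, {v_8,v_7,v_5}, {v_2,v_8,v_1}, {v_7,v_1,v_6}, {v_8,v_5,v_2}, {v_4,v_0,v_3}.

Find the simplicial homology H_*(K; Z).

Fix the vertex order v_0 < v_1 < v_2 < v_3 < v_4 < v_5 < v_6 < v_7 < v_8 < v_9 and write every simplex with vertices in increasing order. Then dim K = 2 and the simplices of K are:

  0-simplices (10): [v_0], [v_1], [v_2], [v_3], [v_4], [v_5], [v_6], [v_7], [v_8], [v_9]
  1-simplices (18): (18 of them)
  2-simplices (12): (12 of them)

giving chain groups C_0 ≅ Z^10, C_1 ≅ Z^18, C_2 ≅ Z^12.

∂_1: C_1 → C_0 maps an edge to its endpoints' difference, ∂[p,q] = q − p.
The resulting 10×18 matrix has rank 8, and its Smith normal form has invariant factors (1,1,1,1,1,1,1,1).

The boundary map ∂_2: C_2 → C_1 sends each 2-simplex [p,q,r] to [q,r] − [p,r] + [p,q]. For instance
  ∂[v_5,v_7,v_8] = [v_7,v_8] − [v_5,v_8] + [v_5,v_7],
  ∂[v_2,v_5,v_6] = [v_5,v_6] − [v_2,v_6] + [v_2,v_5].
The resulting 18×12 matrix has rank 10, and its Smith normal form has invariant factors (1,1,1,1,1,1,1,1,1,1).

From H_k ≅ ker(∂_k) / im(∂_{k+1}) we obtain:

  H_0: rank C_0 − rank ∂_1 = 10 − 8 = 2, and the invariant factors of ∂_1 are all 1, so H_0 ≅ Z^2.
  H_1: rank ker ∂_1 − rank ∂_2 = (18 − 8) − 10 = 0, and the invariant factors of ∂_2 are all 1, so H_1 ≅ 0.
  H_2: rank ker ∂_2 − rank ∂_3 = (12 − 10) − 0 = 2, and there is no ∂_3, so H_2 ≅ Z^2.

As a check, the Euler characteristic is 10 − 18 + 12 = 4, which agrees with 2 − 0 + 2 = 4.

H_0 = Z^2,  H_1 = 0,  H_2 = Z^2.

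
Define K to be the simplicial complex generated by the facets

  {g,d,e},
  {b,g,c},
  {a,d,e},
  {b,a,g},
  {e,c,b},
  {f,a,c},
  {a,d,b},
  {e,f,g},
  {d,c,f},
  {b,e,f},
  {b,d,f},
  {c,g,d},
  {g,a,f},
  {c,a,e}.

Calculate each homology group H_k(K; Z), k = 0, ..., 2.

H_0 ≅ Z,  H_1 ≅ Z^2,  H_2 ≅ Z.

Take the total order a < b < c < d < e < f < g on the vertex set. Then K (dimension 2) consists of the simplices:

  0-simplices (7): a, b, c, d, e, f, g
  1-simplices (21): ab, ac, ad, ae, af, ag, bc, bd, be, bf, bg, cd, ce, cf, cg, de, df, dg, ef, eg, fg
  2-simplices (14): abd, abg, ace, acf, ade, afg, bce, bcg, bdf, bef, cdf, cdg, deg, efg

Hence C_0 ≅ Z^7, C_1 ≅ Z^21, C_2 ≅ Z^14.

The boundary map ∂_1: C_1 → C_0 is given by ∂[p,q] = [q] − [p]. For instance
  ∂dg = g − d.
As a 7×21 matrix over Z this has rank 6, with invariant factors (1,1,1,1,1,1).

∂_2: C_2 → C_1 maps a triangle to the signed sum of its edges. For instance
  ∂bdf = df − bf + bd,
  ∂ade = de − ae + ad.
The resulting 21×14 matrix has rank 13, and its Smith normal form has invariant factors (1,1,1,1,1,1,1,1,1,1,1,1,1).

Now H_k = ker ∂_k / im ∂_{k+1}, so:

  H_0: rank C_0 − rank ∂_1 = 7 − 6 = 1, and the invariant factors of ∂_1 are all 1, so H_0 ≅ Z.
  H_1: rank ker ∂_1 − rank ∂_2 = (21 − 6) − 13 = 2, and the invariant factors of ∂_2 are all 1, so H_1 ≅ Z^2.
  H_2: rank ker ∂_2 − rank ∂_3 = (14 − 13) − 0 = 1, and there is no ∂_3, so H_2 ≅ Z.

As a check, the Euler characteristic is 7 − 21 + 14 = 0, which agrees with 1 − 2 + 1 = 0.
(K is a triangulation of the torus T^2.)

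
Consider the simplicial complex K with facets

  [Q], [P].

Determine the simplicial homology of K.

H_0 ≅ Z^2.

K has 2 vertices.
rank ∂_0 = 0, rank ∂_1 = 0 ⇒ b_0 = 2 − 0 − 0 = 2. So H_0 ≅ Z^2.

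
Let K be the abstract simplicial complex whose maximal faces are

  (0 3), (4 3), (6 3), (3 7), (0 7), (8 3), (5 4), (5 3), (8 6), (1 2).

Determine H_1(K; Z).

H_1 = Z^3.

K has 9 vertices, 10 edges.
rank ∂_1 = 7, rank ∂_2 = 0 ⇒ b_1 = 10 − 7 − 0 = 3. So H_1 ≅ Z^3.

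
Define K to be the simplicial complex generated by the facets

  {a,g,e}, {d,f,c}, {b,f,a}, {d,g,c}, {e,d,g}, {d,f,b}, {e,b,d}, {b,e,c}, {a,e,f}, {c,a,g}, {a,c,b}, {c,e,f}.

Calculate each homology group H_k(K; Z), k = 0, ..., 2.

H_0 ≅ Z,  H_1 ≅ Z/2,  H_2 = 0.

We work with the vertex ordering a < b < c < d < e < f < g. The simplices of K, each written with vertices in increasing order, are:

  0-simplices (7): a, b, c, d, e, f, g
  1-simplices (18): ab, ac, ae, af, ag, bc, bd, be, bf, cd, ce, cf, cg, de, df, dg, ef, eg
  2-simplices (12): abc, abf, acg, aef, aeg, bce, bde, bdf, cdf, cdg, cef, deg

giving chain groups C_0 ≅ Z^7, C_1 ≅ Z^18, C_2 ≅ Z^12.

∂_1: C_1 → C_0 is given by ∂[p,q] = [q] − [p].
The resulting 7×18 matrix has rank 6, and its Smith normal form has invariant factors (1,1,1,1,1,1).

∂_2: C_2 → C_1 sends each 2-simplex [p,q,r] to [q,r] − [p,r] + [p,q]. For instance
  ∂aef = ef − af + ae,
  ∂cdf = df − cf + cd.
The resulting 18×12 matrix has rank 12, and its Smith normal form has invariant factors (1,1,1,1,1,1,1,1,1,1,1,2).

Now H_k = ker ∂_k / im ∂_{k+1}, so:

  H_0: rank C_0 − rank ∂_1 = 7 − 6 = 1, and the invariant factors of ∂_1 are all 1, so H_0 = Z.
  H_1: rank ker ∂_1 − rank ∂_2 = (18 − 6) − 12 = 0, and ∂_2 has invariant factor 2 > 1, so H_1 = Z/2.
  H_2: rank ker ∂_2 − rank ∂_3 = (12 − 12) − 0 = 0, and there is no ∂_3, so H_2 = 0.

As a check, the Euler characteristic is 7 − 18 + 12 = 1, which agrees with 1 − 0 + 0 = 1.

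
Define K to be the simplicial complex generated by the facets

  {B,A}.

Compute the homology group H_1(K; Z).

We work with the vertex ordering A < B. The simplices of K, each written with vertices in increasing order, are:

  0-simplices (2): A, B
  1-simplices (1): AB

giving chain groups C_0 ≅ Z^2, C_1 ≅ Z^1.

∂_1: C_1 → C_0 sends each edge [p,q] (with p < q) to q − p. For instance
  ∂AB = B − A.
This gives a 2×1 integer matrix of rank 1; reducing to Smith normal form yields diagonal entries (1).

Reading off H_k = ker ∂_k / im ∂_{k+1}:

  H_1: rank ker ∂_1 − rank ∂_2 = (1 − 1) − 0 = 0, and there is no ∂_2, so H_1 = 0.

(K is a triangulation of the 1-simplex.)

H_1 = 0.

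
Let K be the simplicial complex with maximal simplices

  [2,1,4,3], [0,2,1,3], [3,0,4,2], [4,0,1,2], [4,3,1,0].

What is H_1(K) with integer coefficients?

H_1 ≅ 0.

Take the total order 0 < 1 < 2 < 3 < 4 on the vertex set. Then K (dimension 3) consists of the simplices:

  0-simplices (5): [0], [1], [2], [3], [4]
  1-simplices (10): [0,1], [0,2], [0,3], [0,4], [1,2], [1,3], [1,4], [2,3], [2,4], [3,4]
  2-simplices (10): [0,1,2], [0,1,3], [0,1,4], [0,2,3], [0,2,4], [0,3,4], [1,2,3], [1,2,4], [1,3,4], [2,3,4]
  3-simplices (5): [0,1,2,3], [0,1,2,4], [0,1,3,4], [0,2,3,4], [1,2,3,4]

giving chain groups C_0 ≅ Z^5, C_1 ≅ Z^10, C_2 ≅ Z^10, C_3 ≅ Z^5.

Boundary ∂_1: C_1 → C_0 maps an edge to its endpoints' difference, ∂[p,q] = q − p. For instance
  ∂[1,4] = [4] − [1].
The resulting 5×10 matrix has rank 4, and its Smith normal form has invariant factors (1,1,1,1).

Boundary ∂_2: C_2 → C_1 maps a triangle to the signed sum of its edges. For instance
  ∂[0,1,3] = [1,3] − [0,3] + [0,1],
  ∂[0,3,4] = [3,4] − [0,4] + [0,3].
The resulting 10×10 matrix has rank 6, and its Smith normal form has invariant factors (1,1,1,1,1,1).

The boundary map ∂_3: C_3 → C_2 sends each 3-simplex σ to the alternating sum Σ_i (−1)^i (σ with its i-th vertex removed). For instance
  ∂[0,1,2,3] = [1,2,3] − [0,2,3] + [0,1,3] − [0,1,2],
  ∂[0,1,3,4] = [1,3,4] − [0,3,4] + [0,1,4] − [0,1,3].
This gives a 10×5 integer matrix of rank 4; reducing to Smith normal form yields diagonal entries (1,1,1,1).

From H_k ≅ ker(∂_k) / im(∂_{k+1}) we obtain:

  H_1: rank ker ∂_1 − rank ∂_2 = (10 − 4) − 6 = 0, and the invariant factors of ∂_2 are all 1, so H_1 = 0.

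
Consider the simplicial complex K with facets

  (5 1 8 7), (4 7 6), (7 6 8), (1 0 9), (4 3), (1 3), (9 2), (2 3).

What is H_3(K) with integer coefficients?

H_3 ≅ 0.

Order the vertices as 0 < 1 < 2 < 3 < 4 < 5 < 6 < 7 < 8 < 9. Listing each simplex with vertices in this order, K has dimension 3 with simplices:

  0-simplices (10): [0], [1], [2], [3], [4], [5], [6], [7], [8], [9]
  1-simplices (17): [0,1], [0,9], [1,3], [1,5], [1,7], [1,8], [1,9], [2,3], [2,9], [3,4], [4,6], [4,7], [5,7], [5,8], [6,7], [6,8], [7,8]
  2-simplices (7): [0,1,9], [1,5,7], [1,5,8], [1,7,8], [4,6,7], [5,7,8], [6,7,8]
  3-simplices (1): [1,5,7,8]

Hence C_0 ≅ Z^10, C_1 ≅ Z^17, C_2 ≅ Z^7, C_3 ≅ Z^1.

The boundary map ∂_1: C_1 → C_0 maps an edge to its endpoints' difference, ∂[p,q] = q − p.
The resulting 10×17 matrix has rank 9, and its Smith normal form has invariant factors (1,1,1,1,1,1,1,1,1).

Boundary ∂_2: C_2 → C_1 maps a triangle to the signed sum of its edges. For instance
  ∂[1,5,7] = [5,7] − [1,7] + [1,5],
  ∂[1,7,8] = [7,8] − [1,8] + [1,7].
As a 17×7 matrix over Z this has rank 6, with invariant factors (1,1,1,1,1,1).

Boundary ∂_3: C_3 → C_2 sends each 3-simplex σ to the alternating sum Σ_i (−1)^i (σ with its i-th vertex removed). For instance
  ∂[1,5,7,8] = [5,7,8] − [1,7,8] + [1,5,8] − [1,5,7].
The 7×1 boundary matrix has rank 1 and Smith normal form diag(1).

From H_k ≅ ker(∂_k) / im(∂_{k+1}) we obtain:

  H_3: rank ker ∂_3 − rank ∂_4 = (1 − 1) − 0 = 0, and there is no ∂_4, so H_3 ≅ 0.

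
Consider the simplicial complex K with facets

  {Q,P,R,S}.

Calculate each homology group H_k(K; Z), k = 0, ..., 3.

Fix the vertex order P < Q < R < S and write every simplex with vertices in increasing order. Then dim K = 3 and the simplices of K are:

  0-simplices (4): P, Q, R, S
  1-simplices (6): PQ, PR, PS, QR, QS, RS
  2-simplices (4): PQR, PQS, PRS, QRS
  3-simplices (1): PQRS

so the chain groups are C_0 ≅ Z^4, C_1 ≅ Z^6, C_2 ≅ Z^4, C_3 ≅ Z^1.

Boundary ∂_1: C_1 → C_0 is given by ∂[p,q] = [q] − [p].
This gives a 4×6 integer matrix of rank 3; reducing to Smith normal form yields diagonal entries (1,1,1).

∂_2: C_2 → C_1 sends each 2-simplex [p,q,r] to [q,r] − [p,r] + [p,q]. For instance
  ∂PQS = QS − PS + PQ,
  ∂QRS = RS − QS + QR.
This gives a 6×4 integer matrix of rank 3; reducing to Smith normal form yields diagonal entries (1,1,1).

The boundary map ∂_3: C_3 → C_2 sends each 3-simplex σ to the alternating sum Σ_i (−1)^i (σ with its i-th vertex removed). For instance
  ∂PQRS = QRS − PRS + PQS − PQR.
This gives a 4×1 integer matrix of rank 1; reducing to Smith normal form yields diagonal entries (1).

From H_k ≅ ker(∂_k) / im(∂_{k+1}) we obtain:

  H_0: rank C_0 − rank ∂_1 = 4 − 3 = 1, and the invariant factors of ∂_1 are all 1, so H_0 ≅ Z.
  H_1: rank ker ∂_1 − rank ∂_2 = (6 − 3) − 3 = 0, and the invariant factors of ∂_2 are all 1, so H_1 ≅ 0.
  H_2: rank ker ∂_2 − rank ∂_3 = (4 − 3) − 1 = 0, and the invariant factors of ∂_3 are all 1, so H_2 ≅ 0.
  H_3: rank ker ∂_3 − rank ∂_4 = (1 − 1) − 0 = 0, and there is no ∂_4, so H_3 ≅ 0.

H_0 = Z,  H_1 = 0,  H_2 = 0,  H_3 = 0.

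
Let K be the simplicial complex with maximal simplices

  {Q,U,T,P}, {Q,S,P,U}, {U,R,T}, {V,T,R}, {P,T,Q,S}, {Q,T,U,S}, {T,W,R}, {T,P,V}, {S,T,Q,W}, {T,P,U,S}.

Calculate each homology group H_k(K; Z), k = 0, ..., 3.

H_0 = Z,  H_1 = 0,  H_2 = 0,  H_3 = Z.

We work with the vertex ordering P < Q < R < S < T < U < V < W. The simplices of K, each written with vertices in increasing order, are:

  0-simplices (8): P, Q, R, S, T, U, V, W
  1-simplices (19): PQ, PS, PT, PU, PV, QS, QT, QU, QW, RT, RU, RV, RW, ST, SU, SW, TU, TV, TW
  2-simplices (17): PQS, PQT, PQU, PST, PSU, PTU, PTV, QST, QSU, QSW, QTU, QTW, RTU, RTV, RTW, STU, STW
  3-simplices (6): PQST, PQSU, PQTU, PSTU, QSTU, QSTW

giving chain groups C_0 ≅ Z^8, C_1 ≅ Z^19, C_2 ≅ Z^17, C_3 ≅ Z^6.

Boundary ∂_1: C_1 → C_0 maps an edge to its endpoints' difference, ∂[p,q] = q − p. For instance
  ∂ST = T − S.
The 8×19 boundary matrix has rank 7 and Smith normal form diag(1,1,1,1,1,1,1).

Boundary ∂_2: C_2 → C_1 maps a triangle to the signed sum of its edges. For instance
  ∂PTU = TU − PU + PT,
  ∂STW = TW − SW + ST.
This gives a 19×17 integer matrix of rank 12; reducing to Smith normal form yields diagonal entries (1,1,1,1,1,1,1,1,1,1,1,1).

Boundary ∂_3: C_3 → C_2 sends each 3-simplex σ to the alternating sum Σ_i (−1)^i (σ with its i-th vertex removed). For instance
  ∂QSTU = STU − QTU + QSU − QST,
  ∂PSTU = STU − PTU + PSU − PST.
This gives a 17×6 integer matrix of rank 5; reducing to Smith normal form yields diagonal entries (1,1,1,1,1).

From H_k ≅ ker(∂_k) / im(∂_{k+1}) we obtain:

  H_0: rank C_0 − rank ∂_1 = 8 − 7 = 1, and the invariant factors of ∂_1 are all 1, so H_0 = Z.
  H_1: rank ker ∂_1 − rank ∂_2 = (19 − 7) − 12 = 0, and the invariant factors of ∂_2 are all 1, so H_1 = 0.
  H_2: rank ker ∂_2 − rank ∂_3 = (17 − 12) − 5 = 0, and the invariant factors of ∂_3 are all 1, so H_2 = 0.
  H_3: rank ker ∂_3 − rank ∂_4 = (6 − 5) − 0 = 1, and there is no ∂_4, so H_3 = Z.

As a check, the Euler characteristic is 8 − 19 + 17 − 6 = 0, which agrees with 1 − 0 + 0 − 1 = 0.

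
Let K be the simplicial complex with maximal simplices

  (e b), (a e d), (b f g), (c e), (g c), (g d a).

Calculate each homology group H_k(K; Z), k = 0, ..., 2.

K has 7 vertices, 11 edges, 3 triangles.
rank ∂_0 = 0, rank ∂_1 = 6 ⇒ b_0 = 7 − 0 − 6 = 1; all invariant factors of ∂_1 are 1 so no torsion. So H_0 = Z.
rank ∂_1 = 6, rank ∂_2 = 3 ⇒ b_1 = 11 − 6 − 3 = 2; all invariant factors of ∂_2 are 1 so no torsion. So H_1 = Z^2.
rank ∂_2 = 3, rank ∂_3 = 0 ⇒ b_2 = 3 − 3 − 0 = 0. So H_2 = 0.

H_0 = Z,  H_1 = Z^2,  H_2 = 0.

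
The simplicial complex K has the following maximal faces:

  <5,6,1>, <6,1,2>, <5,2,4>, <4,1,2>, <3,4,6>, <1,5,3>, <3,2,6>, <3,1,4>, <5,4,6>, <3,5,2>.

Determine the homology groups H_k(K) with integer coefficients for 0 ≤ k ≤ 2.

H_0 = Z,  H_1 = Z/2,  H_2 = 0.

K has 6 vertices, 15 edges, 10 triangles.
rank ∂_0 = 0, rank ∂_1 = 5 ⇒ b_0 = 6 − 0 − 5 = 1; all invariant factors of ∂_1 are 1 so no torsion. So H_0 ≅ Z.
rank ∂_1 = 5, rank ∂_2 = 10 ⇒ b_1 = 15 − 5 − 10 = 0; ∂_2 has invariant factor(s) [2] giving torsion. So H_1 ≅ Z/2.
rank ∂_2 = 10, rank ∂_3 = 0 ⇒ b_2 = 10 − 10 − 0 = 0. So H_2 ≅ 0.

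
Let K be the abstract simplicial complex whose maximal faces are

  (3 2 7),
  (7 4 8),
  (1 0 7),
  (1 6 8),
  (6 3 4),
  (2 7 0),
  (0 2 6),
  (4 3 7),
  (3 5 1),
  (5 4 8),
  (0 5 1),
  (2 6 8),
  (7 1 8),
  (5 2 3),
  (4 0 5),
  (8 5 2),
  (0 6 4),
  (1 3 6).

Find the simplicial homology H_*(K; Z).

K has 9 vertices, 27 edges, 18 triangles.
rank ∂_0 = 0, rank ∂_1 = 8 ⇒ b_0 = 9 − 0 − 8 = 1; all invariant factors of ∂_1 are 1 so no torsion. So H_0 ≅ Z.
rank ∂_1 = 8, rank ∂_2 = 17 ⇒ b_1 = 27 − 8 − 17 = 2; all invariant factors of ∂_2 are 1 so no torsion. So H_1 ≅ Z^2.
rank ∂_2 = 17, rank ∂_3 = 0 ⇒ b_2 = 18 − 17 − 0 = 1. So H_2 ≅ Z.

H_0 = Z,  H_1 = Z^2,  H_2 = Z.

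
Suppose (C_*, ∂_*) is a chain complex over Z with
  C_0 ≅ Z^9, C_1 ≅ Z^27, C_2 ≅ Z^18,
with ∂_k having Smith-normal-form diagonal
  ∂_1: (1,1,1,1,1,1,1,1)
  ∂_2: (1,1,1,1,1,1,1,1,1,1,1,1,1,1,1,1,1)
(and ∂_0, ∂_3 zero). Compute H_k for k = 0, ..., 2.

H_0: b_0 = 9 − 0 − 8 = 1; torsion from ∂_1 factors > 1: none. So H_0 ≅ Z.
H_1: b_1 = 27 − 8 − 17 = 2; torsion from ∂_2 factors > 1: none. So H_1 ≅ Z^2.
H_2: b_2 = 18 − 17 − 0 = 1; torsion from ∂_3 factors > 1: none. So H_2 ≅ Z.

H_0 ≅ Z,  H_1 ≅ Z^2,  H_2 ≅ Z.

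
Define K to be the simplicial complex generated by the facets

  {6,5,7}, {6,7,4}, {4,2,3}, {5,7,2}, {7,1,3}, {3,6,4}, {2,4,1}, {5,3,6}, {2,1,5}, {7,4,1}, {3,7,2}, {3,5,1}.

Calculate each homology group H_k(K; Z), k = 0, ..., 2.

Order the vertices as 1 < 2 < 3 < 4 < 5 < 6 < 7. Listing each simplex with vertices in this order, K has dimension 2 with simplices:

  0-simplices (7): [1], [2], [3], [4], [5], [6], [7]
  1-simplices (18): [1,2], [1,3], [1,4], [1,5], [1,7], [2,3], [2,4], [2,5], [2,7], [3,4], [3,5], [3,6], [3,7], [4,6], [4,7], [5,6], [5,7], [6,7]
  2-simplices (12): [1,2,4], [1,2,5], [1,3,5], [1,3,7], [1,4,7], [2,3,4], [2,3,7], [2,5,7], [3,4,6], [3,5,6], [4,6,7], [5,6,7]

giving chain groups C_0 ≅ Z^7, C_1 ≅ Z^18, C_2 ≅ Z^12.

∂_1: C_1 → C_0 maps an edge to its endpoints' difference, ∂[p,q] = q − p.
The resulting 7×18 matrix has rank 6, and its Smith normal form has invariant factors (1,1,1,1,1,1).

Boundary ∂_2: C_2 → C_1 acts by ∂[p,q,r] = [q,r] − [p,r] + [p,q]. For instance
  ∂[1,3,5] = [3,5] − [1,5] + [1,3],
  ∂[1,3,7] = [3,7] − [1,7] + [1,3].
As a 18×12 matrix over Z this has rank 12, with invariant factors (1,1,1,1,1,1,1,1,1,1,1,2).

Computing H_k = (kernel of ∂_k) / (image of ∂_{k+1}):

  H_0: rank C_0 − rank ∂_1 = 7 − 6 = 1, and the invariant factors of ∂_1 are all 1, so H_0 = Z.
  H_1: rank ker ∂_1 − rank ∂_2 = (18 − 6) − 12 = 0, and ∂_2 has invariant factor 2 > 1, so H_1 = Z/2.
  H_2: rank ker ∂_2 − rank ∂_3 = (12 − 12) − 0 = 0, and there is no ∂_3, so H_2 = 0.

H_0 ≅ Z,  H_1 ≅ Z/2,  H_2 = 0.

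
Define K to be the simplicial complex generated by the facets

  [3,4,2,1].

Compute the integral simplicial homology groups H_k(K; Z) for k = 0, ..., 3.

H_0 ≅ Z,  H_1 = 0,  H_2 = 0,  H_3 = 0.

Take the total order 1 < 2 < 3 < 4 on the vertex set. Then K (dimension 3) consists of the simplices:

  0-simplices (4): [1], [2], [3], [4]
  1-simplices (6): [1,2], [1,3], [1,4], [2,3], [2,4], [3,4]
  2-simplices (4): [1,2,3], [1,2,4], [1,3,4], [2,3,4]
  3-simplices (1): [1,2,3,4]

so the chain groups are C_0 ≅ Z^4, C_1 ≅ Z^6, C_2 ≅ Z^4, C_3 ≅ Z^1.

The boundary map ∂_1: C_1 → C_0 maps an edge to its endpoints' difference, ∂[p,q] = q − p. For instance
  ∂[3,4] = [4] − [3].
The resulting 4×6 matrix has rank 3, and its Smith normal form has invariant factors (1,1,1).

Boundary ∂_2: C_2 → C_1 sends each 2-simplex [p,q,r] to [q,r] − [p,r] + [p,q]. For instance
  ∂[1,2,4] = [2,4] − [1,4] + [1,2],
  ∂[1,2,3] = [2,3] − [1,3] + [1,2].
The resulting 6×4 matrix has rank 3, and its Smith normal form has invariant factors (1,1,1).

The boundary map ∂_3: C_3 → C_2 sends each 3-simplex σ to the alternating sum Σ_i (−1)^i (σ with its i-th vertex removed). For instance
  ∂[1,2,3,4] = [2,3,4] − [1,3,4] + [1,2,4] − [1,2,3].
As a 4×1 matrix over Z this has rank 1, with invariant factors (1).

Now H_k = ker ∂_k / im ∂_{k+1}, so:

  H_0: rank C_0 − rank ∂_1 = 4 − 3 = 1, and the invariant factors of ∂_1 are all 1, so H_0 ≅ Z.
  H_1: rank ker ∂_1 − rank ∂_2 = (6 − 3) − 3 = 0, and the invariant factors of ∂_2 are all 1, so H_1 ≅ 0.
  H_2: rank ker ∂_2 − rank ∂_3 = (4 − 3) − 1 = 0, and the invariant factors of ∂_3 are all 1, so H_2 ≅ 0.
  H_3: rank ker ∂_3 − rank ∂_4 = (1 − 1) − 0 = 0, and there is no ∂_4, so H_3 ≅ 0.

As a check, the Euler characteristic is 4 − 6 + 4 − 1 = 1, which agrees with 1 − 0 + 0 − 0 = 1.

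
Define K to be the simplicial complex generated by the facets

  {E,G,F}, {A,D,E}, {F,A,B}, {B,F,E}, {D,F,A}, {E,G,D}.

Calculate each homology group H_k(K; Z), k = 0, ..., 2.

Order the vertices as A < B < D < E < F < G. Listing each simplex with vertices in this order, K has dimension 2 with simplices:

  0-simplices (6): A, B, D, E, F, G
  1-simplices (12): AB, AD, AE, AF, BE, BF, DE, DF, DG, EF, EG, FG
  2-simplices (6): ABF, ADE, ADF, BEF, DEG, EFG

Hence C_0 ≅ Z^6, C_1 ≅ Z^12, C_2 ≅ Z^6.

∂_1: C_1 → C_0 is given by ∂[p,q] = [q] − [p]. For instance
  ∂AF = F − A.
This gives a 6×12 integer matrix of rank 5; reducing to Smith normal form yields diagonal entries (1,1,1,1,1).

Boundary ∂_2: C_2 → C_1 acts by ∂[p,q,r] = [q,r] − [p,r] + [p,q]. For instance
  ∂BEF = EF − BF + BE,
  ∂ADF = DF − AF + AD.
This gives a 12×6 integer matrix of rank 6; reducing to Smith normal form yields diagonal entries (1,1,1,1,1,1).

Reading off H_k = ker ∂_k / im ∂_{k+1}:

  H_0: rank C_0 − rank ∂_1 = 6 − 5 = 1, and the invariant factors of ∂_1 are all 1, so H_0 = Z.
  H_1: rank ker ∂_1 − rank ∂_2 = (12 − 5) − 6 = 1, and the invariant factors of ∂_2 are all 1, so H_1 = Z.
  H_2: rank ker ∂_2 − rank ∂_3 = (6 − 6) − 0 = 0, and there is no ∂_3, so H_2 = 0.

(K is a triangulation of the cylinder S^1 x I.)

H_0 = Z,  H_1 = Z,  H_2 = 0.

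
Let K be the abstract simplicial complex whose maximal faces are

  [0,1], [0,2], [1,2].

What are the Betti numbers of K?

b_0 = 1, b_1 = 1.

Fix the vertex order 0 < 1 < 2 and write every simplex with vertices in increasing order. Then dim K = 1 and the simplices of K are:

  0-simplices (3): [0], [1], [2]
  1-simplices (3): [0,1], [0,2], [1,2]

Hence C_0 ≅ Z^3, C_1 ≅ Z^3.

∂_1: C_1 → C_0 is given by ∂[p,q] = [q] − [p]. For instance
  ∂[0,1] = [1] − [0].
The resulting 3×3 matrix has rank 2, and its Smith normal form has invariant factors (1,1).

From H_k ≅ ker(∂_k) / im(∂_{k+1}) we obtain:

  H_0: rank C_0 − rank ∂_1 = 3 − 2 = 1, and the invariant factors of ∂_1 are all 1, so H_0 = Z.
  H_1: rank ker ∂_1 − rank ∂_2 = (3 − 2) − 0 = 1, and there is no ∂_2, so H_1 = Z.

Hence the Betti numbers are b_0 = 1, b_1 = 1.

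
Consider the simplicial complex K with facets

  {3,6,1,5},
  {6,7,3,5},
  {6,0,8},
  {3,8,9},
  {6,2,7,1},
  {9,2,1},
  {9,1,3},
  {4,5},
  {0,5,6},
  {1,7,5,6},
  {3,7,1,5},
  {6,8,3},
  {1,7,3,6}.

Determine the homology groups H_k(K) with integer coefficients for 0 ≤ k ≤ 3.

H_0 = Z,  H_1 = 0,  H_2 = 0,  H_3 = Z.

Order the vertices as 0 < 1 < 2 < 3 < 4 < 5 < 6 < 7 < 8 < 9. Listing each simplex with vertices in this order, K has dimension 3 with simplices:

  0-simplices (10): [0], [1], [2], [3], [4], [5], [6], [7], [8], [9]
  1-simplices (23): [0,5], [0,6], [0,8], [1,2], [1,3], [1,5], [1,6], [1,7], [1,9], [2,6], [2,7], [2,9], [3,5], [3,6], [3,7], [3,8], [3,9], [4,5], [5,6], [5,7], [6,7], [6,8], [8,9]
  2-simplices (19): (19 of them)
  3-simplices (6): [1,2,6,7], [1,3,5,6], [1,3,5,7], [1,3,6,7], [1,5,6,7], [3,5,6,7]

giving chain groups C_0 ≅ Z^10, C_1 ≅ Z^23, C_2 ≅ Z^19, C_3 ≅ Z^6.

Boundary ∂_1: C_1 → C_0 is given by ∂[p,q] = [q] − [p]. For instance
  ∂[3,5] = [5] − [3].
The 10×23 boundary matrix has rank 9 and Smith normal form diag(1,1,1,1,1,1,1,1,1).

The boundary map ∂_2: C_2 → C_1 maps a triangle to the signed sum of its edges. For instance
  ∂[1,3,9] = [3,9] − [1,9] + [1,3],
  ∂[3,6,8] = [6,8] − [3,8] + [3,6].
The resulting 23×19 matrix has rank 14, and its Smith normal form has invariant factors (1,1,1,1,1,1,1,1,1,1,1,1,1,1).

The boundary map ∂_3: C_3 → C_2 sends each 3-simplex σ to the alternating sum Σ_i (−1)^i (σ with its i-th vertex removed). For instance
  ∂[1,3,5,6] = [3,5,6] − [1,5,6] + [1,3,6] − [1,3,5],
  ∂[1,5,6,7] = [5,6,7] − [1,6,7] + [1,5,7] − [1,5,6].
The resulting 19×6 matrix has rank 5, and its Smith normal form has invariant factors (1,1,1,1,1).

From H_k ≅ ker(∂_k) / im(∂_{k+1}) we obtain:

  H_0: rank C_0 − rank ∂_1 = 10 − 9 = 1, and the invariant factors of ∂_1 are all 1, so H_0 = Z.
  H_1: rank ker ∂_1 − rank ∂_2 = (23 − 9) − 14 = 0, and the invariant factors of ∂_2 are all 1, so H_1 = 0.
  H_2: rank ker ∂_2 − rank ∂_3 = (19 − 14) − 5 = 0, and the invariant factors of ∂_3 are all 1, so H_2 = 0.
  H_3: rank ker ∂_3 − rank ∂_4 = (6 − 5) − 0 = 1, and there is no ∂_4, so H_3 = Z.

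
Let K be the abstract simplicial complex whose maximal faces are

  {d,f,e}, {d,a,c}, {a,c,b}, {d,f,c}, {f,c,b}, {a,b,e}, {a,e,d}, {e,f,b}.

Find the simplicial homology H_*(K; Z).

Fix the vertex order a < b < c < d < e < f and write every simplex with vertices in increasing order. Then dim K = 2 and the simplices of K are:

  0-simplices (6): a, b, c, d, e, f
  1-simplices (12): ab, ac, ad, ae, bc, be, bf, cd, cf, de, df, ef
  2-simplices (8): abc, abe, acd, ade, bcf, bef, cdf, def

giving chain groups C_0 ≅ Z^6, C_1 ≅ Z^12, C_2 ≅ Z^8.

The boundary map ∂_1: C_1 → C_0 sends each edge [p,q] (with p < q) to q − p.
As a 6×12 matrix over Z this has rank 5, with invariant factors (1,1,1,1,1).

Boundary ∂_2: C_2 → C_1 acts by ∂[p,q,r] = [q,r] − [p,r] + [p,q]. For instance
  ∂acd = cd − ad + ac,
  ∂def = ef − df + de.
The resulting 12×8 matrix has rank 7, and its Smith normal form has invariant factors (1,1,1,1,1,1,1).

Computing H_k = (kernel of ∂_k) / (image of ∂_{k+1}):

  H_0: rank C_0 − rank ∂_1 = 6 − 5 = 1, and the invariant factors of ∂_1 are all 1, so H_0 ≅ Z.
  H_1: rank ker ∂_1 − rank ∂_2 = (12 − 5) − 7 = 0, and the invariant factors of ∂_2 are all 1, so H_1 ≅ 0.
  H_2: rank ker ∂_2 − rank ∂_3 = (8 − 7) − 0 = 1, and there is no ∂_3, so H_2 ≅ Z.

H_0 ≅ Z,  H_1 = 0,  H_2 ≅ Z.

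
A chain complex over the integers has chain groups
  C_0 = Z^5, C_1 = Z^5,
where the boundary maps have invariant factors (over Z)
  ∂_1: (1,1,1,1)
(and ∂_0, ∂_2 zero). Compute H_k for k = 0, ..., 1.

H_0: b_0 = 5 − 0 − 4 = 1; torsion from ∂_1 factors > 1: none. So H_0 ≅ Z.
H_1: b_1 = 5 − 4 − 0 = 1; torsion from ∂_2 factors > 1: none. So H_1 ≅ Z.

H_0 ≅ Z,  H_1 ≅ Z.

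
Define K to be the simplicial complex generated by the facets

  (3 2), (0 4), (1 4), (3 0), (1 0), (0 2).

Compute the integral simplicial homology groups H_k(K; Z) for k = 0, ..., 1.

Order the vertices as 0 < 1 < 2 < 3 < 4. Listing each simplex with vertices in this order, K has dimension 1 with simplices:

  0-simplices (5): [0], [1], [2], [3], [4]
  1-simplices (6): [0,1], [0,2], [0,3], [0,4], [1,4], [2,3]

giving chain groups C_0 ≅ Z^5, C_1 ≅ Z^6.

Boundary ∂_1: C_1 → C_0 is given by ∂[p,q] = [q] − [p].
The 5×6 boundary matrix has rank 4 and Smith normal form diag(1,1,1,1).

Reading off H_k = ker ∂_k / im ∂_{k+1}:

  H_0: rank C_0 − rank ∂_1 = 5 − 4 = 1, and the invariant factors of ∂_1 are all 1, so H_0 = Z.
  H_1: rank ker ∂_1 − rank ∂_2 = (6 − 4) − 0 = 2, and there is no ∂_2, so H_1 = Z^2.

As a check, the Euler characteristic is 5 − 6 = -1, which agrees with 1 − 2 = -1.

H_0 ≅ Z,  H_1 ≅ Z^2.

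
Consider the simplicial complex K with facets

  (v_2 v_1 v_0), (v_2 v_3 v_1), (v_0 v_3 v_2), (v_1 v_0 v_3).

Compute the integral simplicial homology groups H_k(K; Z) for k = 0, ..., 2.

H_0 = Z,  H_1 = 0,  H_2 = Z.

K has 4 vertices, 6 edges, 4 triangles.
rank ∂_0 = 0, rank ∂_1 = 3 ⇒ b_0 = 4 − 0 − 3 = 1; all invariant factors of ∂_1 are 1 so no torsion. So H_0 = Z.
rank ∂_1 = 3, rank ∂_2 = 3 ⇒ b_1 = 6 − 3 − 3 = 0; all invariant factors of ∂_2 are 1 so no torsion. So H_1 = 0.
rank ∂_2 = 3, rank ∂_3 = 0 ⇒ b_2 = 4 − 3 − 0 = 1. So H_2 = Z.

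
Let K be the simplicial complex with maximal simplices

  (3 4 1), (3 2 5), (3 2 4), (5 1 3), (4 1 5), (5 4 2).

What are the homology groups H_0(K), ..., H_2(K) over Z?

We work with the vertex ordering 1 < 2 < 3 < 4 < 5. The simplices of K, each written with vertices in increasing order, are:

  0-simplices (5): [1], [2], [3], [4], [5]
  1-simplices (9): [1,3], [1,4], [1,5], [2,3], [2,4], [2,5], [3,4], [3,5], [4,5]
  2-simplices (6): [1,3,4], [1,3,5], [1,4,5], [2,3,4], [2,3,5], [2,4,5]

giving chain groups C_0 ≅ Z^5, C_1 ≅ Z^9, C_2 ≅ Z^6.

The boundary map ∂_1: C_1 → C_0 maps an edge to its endpoints' difference, ∂[p,q] = q − p. For instance
  ∂[3,4] = [4] − [3].
The 5×9 boundary matrix has rank 4 and Smith normal form diag(1,1,1,1).

Boundary ∂_2: C_2 → C_1 acts by ∂[p,q,r] = [q,r] − [p,r] + [p,q]. For instance
  ∂[1,3,4] = [3,4] − [1,4] + [1,3],
  ∂[1,3,5] = [3,5] − [1,5] + [1,3].
The resulting 9×6 matrix has rank 5, and its Smith normal form has invariant factors (1,1,1,1,1).

Reading off H_k = ker ∂_k / im ∂_{k+1}:

  H_0: rank C_0 − rank ∂_1 = 5 − 4 = 1, and the invariant factors of ∂_1 are all 1, so H_0 ≅ Z.
  H_1: rank ker ∂_1 − rank ∂_2 = (9 − 4) − 5 = 0, and the invariant factors of ∂_2 are all 1, so H_1 ≅ 0.
  H_2: rank ker ∂_2 − rank ∂_3 = (6 − 5) − 0 = 1, and there is no ∂_3, so H_2 ≅ Z.

H_0 ≅ Z,  H_1 = 0,  H_2 ≅ Z.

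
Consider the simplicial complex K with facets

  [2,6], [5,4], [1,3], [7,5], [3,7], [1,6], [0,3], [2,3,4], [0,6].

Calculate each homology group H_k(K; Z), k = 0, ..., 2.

Take the total order 0 < 1 < 2 < 3 < 4 < 5 < 6 < 7 on the vertex set. Then K (dimension 2) consists of the simplices:

  0-simplices (8): [0], [1], [2], [3], [4], [5], [6], [7]
  1-simplices (11): [0,3], [0,6], [1,3], [1,6], [2,3], [2,4], [2,6], [3,4], [3,7], [4,5], [5,7]
  2-simplices (1): [2,3,4]

so the chain groups are C_0 ≅ Z^8, C_1 ≅ Z^11, C_2 ≅ Z^1.

The boundary map ∂_1: C_1 → C_0 is given by ∂[p,q] = [q] − [p]. For instance
  ∂[0,3] = [3] − [0].
As a 8×11 matrix over Z this has rank 7, with invariant factors (1,1,1,1,1,1,1).

∂_2: C_2 → C_1 sends each 2-simplex [p,q,r] to [q,r] − [p,r] + [p,q]. For instance
  ∂[2,3,4] = [3,4] − [2,4] + [2,3].
As a 11×1 matrix over Z this has rank 1, with invariant factors (1).

Now H_k = ker ∂_k / im ∂_{k+1}, so:

  H_0: rank C_0 − rank ∂_1 = 8 − 7 = 1, and the invariant factors of ∂_1 are all 1, so H_0 = Z.
  H_1: rank ker ∂_1 − rank ∂_2 = (11 − 7) − 1 = 3, and the invariant factors of ∂_2 are all 1, so H_1 = Z^3.
  H_2: rank ker ∂_2 − rank ∂_3 = (1 − 1) − 0 = 0, and there is no ∂_3, so H_2 = 0.

H_0 = Z,  H_1 = Z^3,  H_2 = 0.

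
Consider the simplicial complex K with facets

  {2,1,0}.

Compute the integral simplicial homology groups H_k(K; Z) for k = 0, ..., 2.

Order the vertices as 0 < 1 < 2. Listing each simplex with vertices in this order, K has dimension 2 with simplices:

  0-simplices (3): [0], [1], [2]
  1-simplices (3): [0,1], [0,2], [1,2]
  2-simplices (1): [0,1,2]

Hence C_0 ≅ Z^3, C_1 ≅ Z^3, C_2 ≅ Z^1.

The boundary map ∂_1: C_1 → C_0 maps an edge to its endpoints' difference, ∂[p,q] = q − p.
As a 3×3 matrix over Z this has rank 2, with invariant factors (1,1).

Boundary ∂_2: C_2 → C_1 maps a triangle to the signed sum of its edges. For instance
  ∂[0,1,2] = [1,2] − [0,2] + [0,1].
This gives a 3×1 integer matrix of rank 1; reducing to Smith normal form yields diagonal entries (1).

Now H_k = ker ∂_k / im ∂_{k+1}, so:

  H_0: rank C_0 − rank ∂_1 = 3 − 2 = 1, and the invariant factors of ∂_1 are all 1, so H_0 = Z.
  H_1: rank ker ∂_1 − rank ∂_2 = (3 − 2) − 1 = 0, and the invariant factors of ∂_2 are all 1, so H_1 = 0.
  H_2: rank ker ∂_2 − rank ∂_3 = (1 − 1) − 0 = 0, and there is no ∂_3, so H_2 = 0.

As a check, the Euler characteristic is 3 − 3 + 1 = 1, which agrees with 1 − 0 + 0 = 1.
(K is a triangulation of the 2-simplex.)

H_0 ≅ Z,  H_1 = 0,  H_2 = 0.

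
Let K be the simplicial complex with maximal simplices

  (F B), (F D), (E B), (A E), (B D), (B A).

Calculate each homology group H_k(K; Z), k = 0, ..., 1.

Fix the vertex order A < B < D < E < F and write every simplex with vertices in increasing order. Then dim K = 1 and the simplices of K are:

  0-simplices (5): A, B, D, E, F
  1-simplices (6): AB, AE, BD, BE, BF, DF

so the chain groups are C_0 ≅ Z^5, C_1 ≅ Z^6.

The boundary map ∂_1: C_1 → C_0 maps an edge to its endpoints' difference, ∂[p,q] = q − p.
The 5×6 boundary matrix has rank 4 and Smith normal form diag(1,1,1,1).

Computing H_k = (kernel of ∂_k) / (image of ∂_{k+1}):

  H_0: rank C_0 − rank ∂_1 = 5 − 4 = 1, and the invariant factors of ∂_1 are all 1, so H_0 = Z.
  H_1: rank ker ∂_1 − rank ∂_2 = (6 − 4) − 0 = 2, and there is no ∂_2, so H_1 = Z^2.

H_0 ≅ Z,  H_1 ≅ Z^2.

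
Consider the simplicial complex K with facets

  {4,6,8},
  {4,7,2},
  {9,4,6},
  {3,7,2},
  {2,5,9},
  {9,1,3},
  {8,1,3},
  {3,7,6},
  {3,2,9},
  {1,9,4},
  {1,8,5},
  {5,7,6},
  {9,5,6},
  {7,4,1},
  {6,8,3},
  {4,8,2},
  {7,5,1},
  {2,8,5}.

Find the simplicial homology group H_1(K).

Order the vertices as 1 < 2 < 3 < 4 < 5 < 6 < 7 < 8 < 9. Listing each simplex with vertices in this order, K has dimension 2 with simplices:

  0-simplices (9): [1], [2], [3], [4], [5], [6], [7], [8], [9]
  1-simplices (27): (27 of them)
  2-simplices (18): [1,3,8], [1,3,9], [1,4,7], [1,4,9], [1,5,7], [1,5,8], [2,3,7], [2,3,9], [2,4,7], [2,4,8], [2,5,8], [2,5,9], [3,6,7], [3,6,8], [4,6,8], [4,6,9], [5,6,7], [5,6,9]

giving chain groups C_0 ≅ Z^9, C_1 ≅ Z^27, C_2 ≅ Z^18.

Boundary ∂_1: C_1 → C_0 sends each edge [p,q] (with p < q) to q − p. For instance
  ∂[1,9] = [9] − [1].
As a 9×27 matrix over Z this has rank 8, with invariant factors (1,1,1,1,1,1,1,1).

The boundary map ∂_2: C_2 → C_1 acts by ∂[p,q,r] = [q,r] − [p,r] + [p,q]. For instance
  ∂[2,5,8] = [5,8] − [2,8] + [2,5],
  ∂[1,3,9] = [3,9] − [1,9] + [1,3].
This gives a 27×18 integer matrix of rank 17; reducing to Smith normal form yields diagonal entries (1,1,1,1,1,1,1,1,1,1,1,1,1,1,1,1,1).

Reading off H_k = ker ∂_k / im ∂_{k+1}:

  H_1: rank ker ∂_1 − rank ∂_2 = (27 − 8) − 17 = 2, and the invariant factors of ∂_2 are all 1, so H_1 = Z^2.

(K is a triangulation of the torus T^2.)

H_1 ≅ Z^2.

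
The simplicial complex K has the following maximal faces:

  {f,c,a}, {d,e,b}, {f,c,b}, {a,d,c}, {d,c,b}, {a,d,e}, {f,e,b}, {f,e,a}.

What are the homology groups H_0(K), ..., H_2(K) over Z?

Take the total order a < b < c < d < e < f on the vertex set. Then K (dimension 2) consists of the simplices:

  0-simplices (6): a, b, c, d, e, f
  1-simplices (12): ac, ad, ae, af, bc, bd, be, bf, cd, cf, de, ef
  2-simplices (8): acd, acf, ade, aef, bcd, bcf, bde, bef

giving chain groups C_0 ≅ Z^6, C_1 ≅ Z^12, C_2 ≅ Z^8.

∂_1: C_1 → C_0 is given by ∂[p,q] = [q] − [p]. For instance
  ∂af = f − a.
The resulting 6×12 matrix has rank 5, and its Smith normal form has invariant factors (1,1,1,1,1).

The boundary map ∂_2: C_2 → C_1 maps a triangle to the signed sum of its edges. For instance
  ∂acd = cd − ad + ac,
  ∂bcf = cf − bf + bc.
This gives a 12×8 integer matrix of rank 7; reducing to Smith normal form yields diagonal entries (1,1,1,1,1,1,1).

Reading off H_k = ker ∂_k / im ∂_{k+1}:

  H_0: rank C_0 − rank ∂_1 = 6 − 5 = 1, and the invariant factors of ∂_1 are all 1, so H_0 = Z.
  H_1: rank ker ∂_1 − rank ∂_2 = (12 − 5) − 7 = 0, and the invariant factors of ∂_2 are all 1, so H_1 = 0.
  H_2: rank ker ∂_2 − rank ∂_3 = (8 − 7) − 0 = 1, and there is no ∂_3, so H_2 = Z.

As a check, the Euler characteristic is 6 − 12 + 8 = 2, which agrees with 1 − 0 + 1 = 2.

H_0 = Z,  H_1 = 0,  H_2 = Z.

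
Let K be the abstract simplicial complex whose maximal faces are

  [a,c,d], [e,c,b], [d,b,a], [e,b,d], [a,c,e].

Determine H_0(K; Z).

H_0 = Z.

Fix the vertex order a < b < c < d < e and write every simplex with vertices in increasing order. Then dim K = 2 and the simplices of K are:

  0-simplices (5): a, b, c, d, e
  1-simplices (10): ab, ac, ad, ae, bc, bd, be, cd, ce, de
  2-simplices (5): abd, acd, ace, bce, bde

giving chain groups C_0 ≅ Z^5, C_1 ≅ Z^10, C_2 ≅ Z^5.

∂_1: C_1 → C_0 sends each edge [p,q] (with p < q) to q − p. For instance
  ∂bc = c − b.
The resulting 5×10 matrix has rank 4, and its Smith normal form has invariant factors (1,1,1,1).

∂_2: C_2 → C_1 sends each 2-simplex [p,q,r] to [q,r] − [p,r] + [p,q]. For instance
  ∂acd = cd − ad + ac,
  ∂bde = de − be + bd.
This gives a 10×5 integer matrix of rank 5; reducing to Smith normal form yields diagonal entries (1,1,1,1,1).

Now H_k = ker ∂_k / im ∂_{k+1}, so:

  H_0: rank C_0 − rank ∂_1 = 5 − 4 = 1, and the invariant factors of ∂_1 are all 1, so H_0 = Z.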